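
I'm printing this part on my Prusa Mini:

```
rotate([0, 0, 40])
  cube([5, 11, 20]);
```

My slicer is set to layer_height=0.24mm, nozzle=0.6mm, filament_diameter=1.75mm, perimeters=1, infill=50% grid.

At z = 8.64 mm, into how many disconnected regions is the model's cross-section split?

1

At z = 8.64 mm: the 5×11 cube contributes its full rectangle; (whole slice rotated 40° about Z — lengths, areas and connectivity unchanged). The result has 1 disconnected region.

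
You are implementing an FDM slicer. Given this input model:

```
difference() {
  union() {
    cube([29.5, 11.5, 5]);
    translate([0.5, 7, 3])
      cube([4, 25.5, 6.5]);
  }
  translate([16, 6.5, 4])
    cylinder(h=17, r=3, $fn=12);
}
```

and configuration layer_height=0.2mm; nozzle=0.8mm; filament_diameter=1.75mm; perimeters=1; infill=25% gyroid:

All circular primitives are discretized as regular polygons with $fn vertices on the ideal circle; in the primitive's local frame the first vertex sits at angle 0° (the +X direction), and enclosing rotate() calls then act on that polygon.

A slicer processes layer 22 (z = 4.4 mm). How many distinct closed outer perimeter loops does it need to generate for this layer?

1

At z = 4.4 mm: the cube is present — its section is the full 29.5×11.5 rectangle; the 4×25.5 cube at (0.5, 7) contributes its full rectangle; Merging all regions: the regions partially overlap (shared area 18.00 mm²), so overlapping operands fuse into one piece — 1 connected region; the r=3 cylinder at (16, 6.5) contributes a regular 12-gon of circumradius 3; Subtracting the remaining from the first: starting from the result so far, the r=3 cylinder at (16, 6.5) lies wholly inside it (removes its full 27.00 mm² and its 18.63 mm outline becomes a hole wall) — 1 connected region with 1 hole. The result has 1 disconnected region.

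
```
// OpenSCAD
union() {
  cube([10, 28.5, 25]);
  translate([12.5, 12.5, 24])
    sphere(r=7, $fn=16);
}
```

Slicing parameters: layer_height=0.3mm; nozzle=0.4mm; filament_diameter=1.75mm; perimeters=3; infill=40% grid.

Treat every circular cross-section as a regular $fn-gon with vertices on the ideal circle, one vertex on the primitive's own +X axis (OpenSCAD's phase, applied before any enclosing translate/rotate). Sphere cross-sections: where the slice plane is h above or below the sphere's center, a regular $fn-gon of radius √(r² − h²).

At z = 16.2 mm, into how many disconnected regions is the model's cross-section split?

1

At z = 16.2 mm: the cube is present — its section is the full 10×28.5 rectangle; the sphere at (12.5, 12.5) is absent (|z−center|=7.800 > r=7); Taking the union: only the 10×28.5 cube is present, so the union is just that shape — 1 connected region. The result has 1 disconnected region.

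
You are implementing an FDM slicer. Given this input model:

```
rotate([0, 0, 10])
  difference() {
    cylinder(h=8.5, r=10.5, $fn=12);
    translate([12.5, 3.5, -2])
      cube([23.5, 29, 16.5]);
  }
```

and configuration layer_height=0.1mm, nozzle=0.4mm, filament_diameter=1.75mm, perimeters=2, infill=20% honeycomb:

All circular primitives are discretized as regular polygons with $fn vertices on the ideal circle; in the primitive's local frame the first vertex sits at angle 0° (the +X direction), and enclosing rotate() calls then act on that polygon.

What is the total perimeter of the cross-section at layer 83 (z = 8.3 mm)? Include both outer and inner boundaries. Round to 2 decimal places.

At z = 8.3 mm: the cylinder: section is a regular 12-gon, circumradius r=10.5 (perimeter = 2·12·10.500·sin(180°/12) = 65.22 mm); the cube at (12.5, 3.5) is present — its section is the full 23.5×29 rectangle (perimeter 105.00 mm); Taking the first minus the rest: starting from the r=10.5 cylinder, the 23.5×29 cube at (12.5, 3.5) misses the remaining region (no effect) — boundary = 65.22 mm; (rotated 10° about Z; rotation is an isometry so areas/perimeters/island counts are preserved). Overall, the cross-section is a single solid region. Total boundary length (outer) = 65.22 mm.

65.22 mm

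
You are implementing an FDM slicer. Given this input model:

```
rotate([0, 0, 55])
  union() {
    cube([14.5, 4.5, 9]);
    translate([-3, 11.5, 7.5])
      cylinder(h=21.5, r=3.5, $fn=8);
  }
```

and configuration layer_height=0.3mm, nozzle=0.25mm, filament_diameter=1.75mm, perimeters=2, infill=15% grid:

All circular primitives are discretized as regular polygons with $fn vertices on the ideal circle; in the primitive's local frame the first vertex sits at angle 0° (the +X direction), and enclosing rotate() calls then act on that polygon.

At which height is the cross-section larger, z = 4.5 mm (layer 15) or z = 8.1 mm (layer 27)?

layer 27 (z = 8.1 mm)

Layer 15 (z = 4.5): the 14.5×4.5 cube contributes its full rectangle (area 65.25 mm²); the cylinder at (-3, 11.5) does not reach this height (z outside [7.5, 29]); Merging all regions: only the 14.5×4.5 cube is present, so the union is just that shape — area = 65.25 mm²; (rotated 55° about Z; rotation is an isometry so areas/perimeters/island counts are preserved). So its area = 65.25 mm². Layer 27 (z = 8.1): the 14.5×4.5 cube contributes its full rectangle (area 65.25 mm²); the r=3.5 cylinder at (-3, 11.5) gives a regular 8-gon of circumradius 3.5 (constant along its height) (area = (8/2)·3.500²·sin(360°/8) = 34.65 mm²); Combining (union): the 2 present regions are separate (no shared area or edge), so areas and boundary lengths simply add and each stays a separate island — area = 99.90 mm²; (whole slice rotated 55° about Z — lengths, areas and connectivity unchanged). So its area = 99.90 mm². Layer 27 is larger (99.90 vs 65.25 mm²).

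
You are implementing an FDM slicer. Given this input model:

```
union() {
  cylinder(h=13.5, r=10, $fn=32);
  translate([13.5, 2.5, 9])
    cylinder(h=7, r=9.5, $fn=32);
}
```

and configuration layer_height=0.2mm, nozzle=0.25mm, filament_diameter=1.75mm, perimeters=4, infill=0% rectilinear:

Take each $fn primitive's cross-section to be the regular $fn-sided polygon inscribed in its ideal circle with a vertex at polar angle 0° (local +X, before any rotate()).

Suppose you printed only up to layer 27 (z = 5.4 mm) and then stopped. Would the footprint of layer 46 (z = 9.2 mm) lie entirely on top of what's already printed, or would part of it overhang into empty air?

part overhangs

Compare the two slices. At z = 5.4: the r=10 cylinder contributes a regular 32-gon of circumradius 10 (area = (32/2)·10.000²·sin(360°/32) = 312.14 mm²); the cylinder at (13.5, 2.5) is absent (z outside [9, 16]); Merging all regions: only the r=10 cylinder is present, so the union is just that shape — area = 312.14 mm². At z = 9.2: the cylinder: section is a regular 32-gon, circumradius r=10 (area = (32/2)·10.000²·sin(360°/32) = 312.14 mm²); the cylinder at (13.5, 2.5): section is a regular 32-gon, circumradius r=9.5 (area = (32/2)·9.500²·sin(360°/32) = 281.71 mm²); Merging all regions: the regions partially overlap — summed areas 593.85 mm² minus the doubly-counted overlap 54.09 mm² gives 539.77 mm² — area = 539.77 mm². Checking containment: at z = 9.2 the cross-section extends beyond the z = 5.4 cross-section by about 227.62 mm².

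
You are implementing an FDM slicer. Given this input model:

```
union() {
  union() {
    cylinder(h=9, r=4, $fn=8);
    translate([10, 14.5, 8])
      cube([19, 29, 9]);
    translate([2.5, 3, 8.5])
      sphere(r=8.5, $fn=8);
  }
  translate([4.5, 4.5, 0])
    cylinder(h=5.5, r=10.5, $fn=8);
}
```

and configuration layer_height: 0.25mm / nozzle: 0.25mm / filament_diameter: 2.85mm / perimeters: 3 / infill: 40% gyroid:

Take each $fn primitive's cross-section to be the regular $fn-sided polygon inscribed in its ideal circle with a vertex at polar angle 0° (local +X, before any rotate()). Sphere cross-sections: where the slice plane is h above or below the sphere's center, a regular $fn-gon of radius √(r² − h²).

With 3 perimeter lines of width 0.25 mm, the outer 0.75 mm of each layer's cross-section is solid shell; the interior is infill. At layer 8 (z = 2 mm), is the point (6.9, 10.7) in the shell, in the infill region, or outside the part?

infill

At z = 2 mm: the r=4 cylinder contributes a regular 8-gon of circumradius 4; the cube at (10, 14.5) is not intersected at this z (z outside [8, 17]); the r=8.5 sphere at (2.5, 3) contributes a regular 8-gon of circumradius √(8.5²−6.5²) = 5.477; Taking the union: the regions partially overlap (shared area 28.56 mm²), so overlapping operands fuse into one piece — 1 connected region; the r=10.5 cylinder at (4.5, 4.5) contributes a regular 8-gon of circumradius 10.5; Merging all regions: that combined region lies entirely inside the r=10.5 cylinder at (4.5, 4.5), so the union is just the r=10.5 cylinder at (4.5, 4.5) — 1 connected region. Overall, the cross-section is a single solid region. The nearest boundary edge runs (4.50, 15.00)→(11.92, 11.92); distance from the point to it = 3.05 mm. The point is inside the cross-section and 3.05 mm from the nearest boundary — more than the 0.75 mm shell width (3 × 0.25), so it's in the infill interior.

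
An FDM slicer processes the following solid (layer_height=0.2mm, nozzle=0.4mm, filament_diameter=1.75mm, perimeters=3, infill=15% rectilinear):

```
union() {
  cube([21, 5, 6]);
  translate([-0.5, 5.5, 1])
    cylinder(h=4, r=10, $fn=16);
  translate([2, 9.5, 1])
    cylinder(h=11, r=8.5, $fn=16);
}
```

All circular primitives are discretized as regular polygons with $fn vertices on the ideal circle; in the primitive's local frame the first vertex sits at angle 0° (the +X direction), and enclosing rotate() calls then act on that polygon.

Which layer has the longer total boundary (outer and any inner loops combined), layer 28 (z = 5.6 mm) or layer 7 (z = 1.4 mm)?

Layer 28 (z = 5.6): the cube (footprint 21×5) is included at this height (perimeter 52.00 mm); the cylinder at (-0.5, 5.5) does not reach this height (z outside [1, 5]); the cylinder at (2, 9.5): section is a regular 16-gon, circumradius r=8.5 (perimeter = 2·16·8.500·sin(180°/16) = 53.06 mm); Taking the union: the regions partially overlap (shared area 27.03 mm²), so the edge portions inside another operand are dropped and the merged outline is re-measured after clipping — boundary = 81.95 mm. So its perimeter = 81.95 mm. Layer 7 (z = 1.4): the cube is present — its section is the full 21×5 rectangle (perimeter 52.00 mm); the r=10 cylinder at (-0.5, 5.5) gives a regular 16-gon of circumradius 10 (constant along its height) (perimeter = 2·16·10.000·sin(180°/16) = 62.43 mm); the r=8.5 cylinder at (2, 9.5) contributes a regular 16-gon of circumradius 8.5 (perimeter = 2·16·8.500·sin(180°/16) = 53.06 mm); Combining (union): the regions partially overlap (shared area 217.91 mm²), so the edge portions inside another operand are dropped and the merged outline is re-measured after clipping — boundary = 92.36 mm. So its perimeter = 92.36 mm. Layer 7 is larger (92.36 vs 81.95 mm).

layer 7 (z = 1.4 mm)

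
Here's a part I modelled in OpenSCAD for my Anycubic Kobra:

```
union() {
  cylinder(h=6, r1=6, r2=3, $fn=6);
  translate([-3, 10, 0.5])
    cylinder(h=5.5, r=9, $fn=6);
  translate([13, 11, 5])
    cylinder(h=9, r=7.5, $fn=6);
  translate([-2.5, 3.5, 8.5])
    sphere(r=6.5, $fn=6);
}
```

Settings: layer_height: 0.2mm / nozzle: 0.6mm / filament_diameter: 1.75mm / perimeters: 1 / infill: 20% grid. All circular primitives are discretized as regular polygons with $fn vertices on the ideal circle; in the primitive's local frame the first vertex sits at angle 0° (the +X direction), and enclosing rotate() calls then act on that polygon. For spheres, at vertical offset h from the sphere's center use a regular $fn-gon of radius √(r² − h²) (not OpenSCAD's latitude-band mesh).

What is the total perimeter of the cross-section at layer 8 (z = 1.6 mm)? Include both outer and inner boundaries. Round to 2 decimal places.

At z = 1.6 mm: the cone (r1=6→r2=3) has section circumradius 5.200 here — a regular 6-gon (perimeter = 2·6·5.200·sin(180°/6) = 31.20 mm); the r=9 cylinder at (-3, 10) contributes a regular 6-gon of circumradius 9 (perimeter = 2·6·9.000·sin(180°/6) = 54.00 mm); the cylinder at (13, 11) does not reach this height (z outside [5, 14]); the sphere at (-2.5, 3.5) does not reach this height (|z−center|=6.900 > r=6.5); Combining (union): the regions partially overlap (shared area 12.45 mm²), so the edge portions inside another operand are dropped and the merged outline is re-measured after clipping — boundary = 69.27 mm. Overall, the cross-section is a single solid region. Total boundary length (outer) = 69.27 mm.

69.27 mm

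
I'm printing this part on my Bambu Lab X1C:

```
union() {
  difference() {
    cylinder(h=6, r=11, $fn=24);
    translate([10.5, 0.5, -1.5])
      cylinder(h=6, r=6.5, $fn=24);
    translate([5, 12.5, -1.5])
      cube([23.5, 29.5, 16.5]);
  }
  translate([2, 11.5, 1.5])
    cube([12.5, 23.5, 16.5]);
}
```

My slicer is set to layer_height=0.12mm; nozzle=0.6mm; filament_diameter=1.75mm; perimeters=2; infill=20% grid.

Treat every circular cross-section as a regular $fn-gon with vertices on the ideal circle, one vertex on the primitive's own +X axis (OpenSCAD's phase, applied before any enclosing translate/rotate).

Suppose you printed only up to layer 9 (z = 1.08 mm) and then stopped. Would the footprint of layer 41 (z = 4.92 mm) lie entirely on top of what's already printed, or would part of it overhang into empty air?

part overhangs

Compare the two slices. At z = 1.08: the r=11 cylinder gives a regular 24-gon of circumradius 11 (constant along its height) (area = (24/2)·11.000²·sin(360°/24) = 375.81 mm²); the cylinder at (10.5, 0.5): section is a regular 24-gon, circumradius r=6.5 (area = (24/2)·6.500²·sin(360°/24) = 131.22 mm²); the cube at (5, 12.5) (footprint 23.5×29.5) is included at this height (area 693.25 mm²); Subtracting the remaining from the first: starting from the r=11 cylinder (375.81 mm²), the r=6.5 cylinder at (10.5, 0.5) partially overlaps it — only the 62.62 mm² overlap (of its 131.22 mm²) is removed, clipping the outline; the 23.5×29.5 cube at (5, 12.5) misses the remaining region (no effect) — area = 313.19 mm²; the cube at (2, 11.5) is absent (z outside [1.5, 18]); Taking the union: only that combined region is present, so the union is just that shape — area = 313.19 mm². At z = 4.92: the r=11 cylinder contributes a regular 24-gon of circumradius 11 (area = (24/2)·11.000²·sin(360°/24) = 375.81 mm²); the cylinder at (10.5, 0.5) is absent (z outside [-1.5, 4.5]); the 23.5×29.5 cube at (5, 12.5) contributes its full rectangle (area 693.25 mm²); After the difference (first − rest): starting from the r=11 cylinder (375.81 mm²), the 23.5×29.5 cube at (5, 12.5) misses the remaining region (no effect) — area = 375.81 mm²; the cube at (2, 11.5) is present — its section is the full 12.5×23.5 rectangle (area 293.75 mm²); Combining (union): the 2 present regions are separate (no shared area or edge), so areas and boundary lengths simply add and each stays a separate island — area = 669.56 mm². Checking containment: at z = 4.92 the cross-section extends beyond the z = 1.08 cross-section by about 356.37 mm².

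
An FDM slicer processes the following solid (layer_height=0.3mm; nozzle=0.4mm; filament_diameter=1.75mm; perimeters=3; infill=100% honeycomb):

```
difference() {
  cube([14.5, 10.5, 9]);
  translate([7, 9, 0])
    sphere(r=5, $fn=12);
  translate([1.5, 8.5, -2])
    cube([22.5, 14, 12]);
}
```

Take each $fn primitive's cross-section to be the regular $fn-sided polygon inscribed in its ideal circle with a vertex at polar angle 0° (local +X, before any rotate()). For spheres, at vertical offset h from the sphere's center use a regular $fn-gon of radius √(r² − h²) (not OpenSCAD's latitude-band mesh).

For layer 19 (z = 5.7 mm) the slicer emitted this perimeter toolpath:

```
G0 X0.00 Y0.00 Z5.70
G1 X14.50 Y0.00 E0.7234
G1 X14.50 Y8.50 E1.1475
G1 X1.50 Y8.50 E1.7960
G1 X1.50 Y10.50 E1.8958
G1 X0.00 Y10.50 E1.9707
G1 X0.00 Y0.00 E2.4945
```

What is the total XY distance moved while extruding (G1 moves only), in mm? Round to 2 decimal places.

50.00 mm

Sum the Euclidean lengths of each G1 segment: total = 50.00 mm.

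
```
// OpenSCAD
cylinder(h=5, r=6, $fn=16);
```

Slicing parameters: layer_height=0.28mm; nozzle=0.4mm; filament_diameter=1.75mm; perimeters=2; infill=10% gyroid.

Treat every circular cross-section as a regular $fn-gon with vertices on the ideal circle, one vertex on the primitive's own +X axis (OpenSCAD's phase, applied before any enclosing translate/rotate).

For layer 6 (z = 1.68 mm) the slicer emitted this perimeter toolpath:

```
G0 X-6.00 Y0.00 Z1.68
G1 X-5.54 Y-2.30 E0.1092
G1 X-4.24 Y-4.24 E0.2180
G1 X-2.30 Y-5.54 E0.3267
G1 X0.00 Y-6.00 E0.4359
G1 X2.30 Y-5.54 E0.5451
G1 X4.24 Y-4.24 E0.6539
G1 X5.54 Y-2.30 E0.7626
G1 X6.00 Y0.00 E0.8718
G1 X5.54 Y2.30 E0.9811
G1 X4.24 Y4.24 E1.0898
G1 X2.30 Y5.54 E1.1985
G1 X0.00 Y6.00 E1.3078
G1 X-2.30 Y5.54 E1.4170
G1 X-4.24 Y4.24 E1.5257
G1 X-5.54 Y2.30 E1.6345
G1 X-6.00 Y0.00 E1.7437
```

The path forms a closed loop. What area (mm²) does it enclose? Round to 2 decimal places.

Apply the shoelace formula to the sequence of (X, Y) vertices; enclosed area = 110.15 mm².

110.15 mm²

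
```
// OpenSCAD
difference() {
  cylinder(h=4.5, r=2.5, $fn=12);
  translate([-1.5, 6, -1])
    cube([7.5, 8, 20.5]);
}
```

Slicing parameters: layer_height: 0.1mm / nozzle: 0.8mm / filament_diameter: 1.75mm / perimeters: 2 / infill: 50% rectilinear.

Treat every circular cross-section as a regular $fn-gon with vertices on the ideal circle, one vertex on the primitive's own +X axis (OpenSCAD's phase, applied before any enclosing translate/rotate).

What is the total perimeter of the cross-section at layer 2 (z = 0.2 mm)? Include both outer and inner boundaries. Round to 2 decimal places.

15.53 mm

At z = 0.2 mm: the r=2.5 cylinder contributes a regular 12-gon of circumradius 2.5 (perimeter = 2·12·2.500·sin(180°/12) = 15.53 mm); the 7.5×8 cube at (-1.5, 6) contributes its full rectangle (perimeter 31.00 mm); Taking the first minus the rest: starting from the r=2.5 cylinder, the 7.5×8 cube at (-1.5, 6) misses the remaining region (no effect) — boundary = 15.53 mm. Overall, the cross-section is a single solid region. Total boundary length (outer) = 15.53 mm.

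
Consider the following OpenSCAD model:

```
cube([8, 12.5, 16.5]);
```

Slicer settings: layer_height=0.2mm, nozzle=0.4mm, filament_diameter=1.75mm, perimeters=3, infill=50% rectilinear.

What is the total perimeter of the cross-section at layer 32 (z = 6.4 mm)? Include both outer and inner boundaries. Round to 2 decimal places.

41.00 mm

At z = 6.4 mm: the cube is present — its section is the full 8×12.5 rectangle (perimeter 41.00 mm). Overall, the cross-section is a single solid region. Total boundary length (outer) = 41.00 mm.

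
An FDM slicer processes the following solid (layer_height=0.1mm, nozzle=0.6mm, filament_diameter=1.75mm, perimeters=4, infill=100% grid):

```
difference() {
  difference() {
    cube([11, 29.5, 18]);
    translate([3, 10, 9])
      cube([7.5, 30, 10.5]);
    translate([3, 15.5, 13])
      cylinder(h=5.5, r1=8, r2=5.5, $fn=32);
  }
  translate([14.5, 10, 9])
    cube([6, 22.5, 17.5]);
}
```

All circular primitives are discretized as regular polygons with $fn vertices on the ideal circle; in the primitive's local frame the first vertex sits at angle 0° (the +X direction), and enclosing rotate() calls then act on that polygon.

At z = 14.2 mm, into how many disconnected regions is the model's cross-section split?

At z = 14.2 mm: the cube (footprint 11×29.5) is included at this height; the cube at (3, 10) is present — its section is the full 7.5×30 rectangle; the cone at (3, 15.5): at t=0.218 of its height the radius interpolates to r₁+(r₂−r₁)t = 7.455, giving a regular 32-gon of that circumradius; Taking the first minus the rest: starting from the 11×29.5 cube, the 7.5×30 cube at (3, 10) partially overlaps it — only the 146.25 mm² overlap (of its 225.00 mm²) is removed, clipping the outline; the cone at (3, 15.5) partially overlaps it — only the 49.96 mm² overlap (of its 173.46 mm²) is removed, clipping the outline — 2 connected regions; the cube at (14.5, 10) is present — its section is the full 6×22.5 rectangle; Taking the first minus the rest: starting from the result so far, the 6×22.5 cube at (14.5, 10) misses the remaining region (no effect) — 2 connected regions. The result has 2 disconnected regions.

2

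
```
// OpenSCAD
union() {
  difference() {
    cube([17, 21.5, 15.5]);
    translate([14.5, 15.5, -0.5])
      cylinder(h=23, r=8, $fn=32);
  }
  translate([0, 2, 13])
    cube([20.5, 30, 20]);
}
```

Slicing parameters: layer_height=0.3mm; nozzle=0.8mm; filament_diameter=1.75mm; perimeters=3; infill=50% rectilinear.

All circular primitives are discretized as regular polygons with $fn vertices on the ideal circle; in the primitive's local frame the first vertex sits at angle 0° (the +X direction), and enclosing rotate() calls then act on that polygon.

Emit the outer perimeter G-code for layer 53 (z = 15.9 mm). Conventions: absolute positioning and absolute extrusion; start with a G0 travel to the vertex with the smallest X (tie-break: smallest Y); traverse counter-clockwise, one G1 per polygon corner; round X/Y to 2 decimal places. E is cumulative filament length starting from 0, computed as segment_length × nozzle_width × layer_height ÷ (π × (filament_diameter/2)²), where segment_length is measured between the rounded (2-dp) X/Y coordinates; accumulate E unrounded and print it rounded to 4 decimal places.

G0 X0.00 Y2.00 Z15.90
G1 X20.50 Y2.00 E2.0455
G1 X20.50 Y32.00 E5.0389
G1 X0.00 Y32.00 E7.0844
G1 X0.00 Y2.00 E10.0778

At z = 15.9 mm: the cube is absent (z outside [0, 15.5]); the r=8 cylinder at (14.5, 15.5) contributes a regular 32-gon of circumradius 8; Subtracting the remaining from the first: the first operand is absent here, so nothing remains; the cube at (0, 2) (footprint 20.5×30) is included at this height; Combining (union): only the 20.5×30 cube at (0, 2) is present, so the union is just that shape — 1 connected region. The outline is a single polygon with 4 vertices. Extrusion per mm of travel: 0.8 × 0.3 / (π × 0.875²) = 0.099780. Accumulating E over each segment gives final E = 10.0778.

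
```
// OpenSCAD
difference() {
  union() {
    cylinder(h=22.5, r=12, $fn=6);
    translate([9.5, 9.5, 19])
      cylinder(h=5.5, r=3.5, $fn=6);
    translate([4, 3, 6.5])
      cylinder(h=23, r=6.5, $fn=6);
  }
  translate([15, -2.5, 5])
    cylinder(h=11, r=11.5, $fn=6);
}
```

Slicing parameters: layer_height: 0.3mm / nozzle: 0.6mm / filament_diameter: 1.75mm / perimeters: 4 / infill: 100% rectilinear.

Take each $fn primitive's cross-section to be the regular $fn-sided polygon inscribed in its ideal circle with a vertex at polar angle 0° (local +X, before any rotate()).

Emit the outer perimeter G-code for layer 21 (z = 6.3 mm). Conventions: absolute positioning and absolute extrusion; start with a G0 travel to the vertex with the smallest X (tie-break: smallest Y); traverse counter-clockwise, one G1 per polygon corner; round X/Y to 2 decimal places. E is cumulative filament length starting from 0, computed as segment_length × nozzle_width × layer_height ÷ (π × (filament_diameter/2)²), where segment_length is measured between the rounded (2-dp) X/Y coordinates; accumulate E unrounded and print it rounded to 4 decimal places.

G0 X-12.00 Y0.00 Z6.30
G1 X-6.00 Y-10.39 E0.8979
G1 X6.00 Y-10.39 E1.7959
G1 X7.03 Y-8.61 E1.9498
G1 X3.50 Y-2.50 E2.4779
G1 X8.47 Y6.11 E3.2218
G1 X6.00 Y10.39 E3.5916
G1 X-6.00 Y10.39 E4.4897
G1 X-12.00 Y0.00 E5.3875

At z = 6.3 mm: the r=12 cylinder contributes a regular 6-gon of circumradius 12; the cylinder at (9.5, 9.5) is absent (z outside [19, 24.5]); the cylinder at (4, 3) is absent (z outside [6.5, 29.5]); Merging all regions: only the r=12 cylinder is present, so the union is just that shape — 1 connected region; the r=11.5 cylinder at (15, -2.5) contributes a regular 6-gon of circumradius 11.5; After the difference (first − rest): starting from that combined region, the r=11.5 cylinder at (15, -2.5) partially overlaps it — only the 60.77 mm² overlap (of its 343.60 mm²) is removed, clipping the outline — 1 connected region. The outline is a single polygon with 8 vertices. Extrusion per mm of travel: 0.6 × 0.3 / (π × 0.875²) = 0.074835. Accumulating E over each segment gives final E = 5.3875.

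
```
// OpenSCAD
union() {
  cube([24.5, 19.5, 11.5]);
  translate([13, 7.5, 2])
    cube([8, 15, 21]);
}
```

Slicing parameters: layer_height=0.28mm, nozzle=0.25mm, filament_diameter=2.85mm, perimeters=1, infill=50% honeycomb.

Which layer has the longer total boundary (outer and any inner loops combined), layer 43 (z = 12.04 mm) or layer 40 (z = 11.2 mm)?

Layer 43 (z = 12.04): the cube is absent (z outside [0, 11.5]); the 8×15 cube at (13, 7.5) contributes its full rectangle (perimeter 46.00 mm); Combining (union): only the 8×15 cube at (13, 7.5) is present, so the union is just that shape — boundary = 46.00 mm. So its perimeter = 46.00 mm. Layer 40 (z = 11.2): the 24.5×19.5 cube contributes its full rectangle (perimeter 88.00 mm); the cube at (13, 7.5) (footprint 8×15) is included at this height (perimeter 46.00 mm); Combining (union): the regions partially overlap (shared area 96.00 mm²), so the edge portions inside another operand are dropped and the merged outline is re-measured after clipping — boundary = 94.00 mm. So its perimeter = 94.00 mm. Layer 40 is larger (94.00 vs 46.00 mm).

layer 40 (z = 11.2 mm)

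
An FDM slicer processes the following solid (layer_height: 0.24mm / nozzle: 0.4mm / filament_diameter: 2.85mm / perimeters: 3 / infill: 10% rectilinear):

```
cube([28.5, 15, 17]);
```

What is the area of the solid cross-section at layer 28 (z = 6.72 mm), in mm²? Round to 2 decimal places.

At z = 6.72 mm: the 28.5×15 cube contributes its full rectangle (area 427.50 mm²). Overall, the cross-section is a single solid region. Net area = 427.50 mm².

427.50 mm²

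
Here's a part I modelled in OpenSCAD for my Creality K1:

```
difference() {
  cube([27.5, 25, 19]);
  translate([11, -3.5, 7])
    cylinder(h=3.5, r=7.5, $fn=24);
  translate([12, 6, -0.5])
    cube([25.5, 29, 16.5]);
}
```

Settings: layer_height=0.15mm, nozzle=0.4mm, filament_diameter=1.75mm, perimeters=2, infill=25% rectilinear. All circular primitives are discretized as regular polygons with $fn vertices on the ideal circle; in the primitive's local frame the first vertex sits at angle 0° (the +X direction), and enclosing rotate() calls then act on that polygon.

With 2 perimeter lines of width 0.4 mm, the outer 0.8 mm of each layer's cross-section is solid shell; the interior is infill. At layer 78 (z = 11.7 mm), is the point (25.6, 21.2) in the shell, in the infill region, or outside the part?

outside

At z = 11.7 mm: the cube is present — its section is the full 27.5×25 rectangle; the cylinder at (11, -3.5) is absent (z outside [7, 10.5]); the 25.5×29 cube at (12, 6) contributes its full rectangle; Taking the first minus the rest: starting from the 27.5×25 cube, the 25.5×29 cube at (12, 6) partially overlaps it — only the 294.50 mm² overlap (of its 739.50 mm²) is removed, clipping the outline — 1 connected region. Overall, the cross-section is a single solid region. The nearest boundary edge runs (12.00, 25.00)→(12.00, 6.00); distance from the point to it = 13.60 mm. The point is not inside any of the regions above, so it lies outside the cross-section (13.60 mm from the nearest boundary).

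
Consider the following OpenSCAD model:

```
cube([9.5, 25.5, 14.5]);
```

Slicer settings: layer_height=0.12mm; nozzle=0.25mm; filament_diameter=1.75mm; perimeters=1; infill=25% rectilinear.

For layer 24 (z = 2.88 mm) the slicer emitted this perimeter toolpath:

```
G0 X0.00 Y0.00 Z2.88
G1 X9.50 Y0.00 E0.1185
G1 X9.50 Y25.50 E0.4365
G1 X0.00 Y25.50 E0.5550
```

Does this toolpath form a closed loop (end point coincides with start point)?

no

Start point (G0): (0.00, 0.00). End point (last G1): the path does not return to the start — open.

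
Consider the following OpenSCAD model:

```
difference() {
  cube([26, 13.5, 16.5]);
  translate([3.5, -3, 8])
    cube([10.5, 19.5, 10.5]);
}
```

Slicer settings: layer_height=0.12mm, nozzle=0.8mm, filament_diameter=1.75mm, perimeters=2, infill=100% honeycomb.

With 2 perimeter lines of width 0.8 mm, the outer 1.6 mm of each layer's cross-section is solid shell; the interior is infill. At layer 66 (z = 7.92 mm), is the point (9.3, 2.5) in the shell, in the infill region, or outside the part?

At z = 7.92 mm: the 26×13.5 cube contributes its full rectangle; the cube at (3.5, -3) is absent (z outside [8, 18.5]); Taking the first minus the rest: none of the subtracted shapes is present at this height, so the 26×13.5 cube is unchanged — 1 connected region. Overall, the cross-section is a single solid region. The nearest boundary edge runs (0.00, 0.00)→(26.00, 0.00); distance from the point to it = 2.50 mm. The point is inside the cross-section and 2.50 mm from the nearest boundary — more than the 1.6 mm shell width (2 × 0.8), so it's in the infill interior.

infill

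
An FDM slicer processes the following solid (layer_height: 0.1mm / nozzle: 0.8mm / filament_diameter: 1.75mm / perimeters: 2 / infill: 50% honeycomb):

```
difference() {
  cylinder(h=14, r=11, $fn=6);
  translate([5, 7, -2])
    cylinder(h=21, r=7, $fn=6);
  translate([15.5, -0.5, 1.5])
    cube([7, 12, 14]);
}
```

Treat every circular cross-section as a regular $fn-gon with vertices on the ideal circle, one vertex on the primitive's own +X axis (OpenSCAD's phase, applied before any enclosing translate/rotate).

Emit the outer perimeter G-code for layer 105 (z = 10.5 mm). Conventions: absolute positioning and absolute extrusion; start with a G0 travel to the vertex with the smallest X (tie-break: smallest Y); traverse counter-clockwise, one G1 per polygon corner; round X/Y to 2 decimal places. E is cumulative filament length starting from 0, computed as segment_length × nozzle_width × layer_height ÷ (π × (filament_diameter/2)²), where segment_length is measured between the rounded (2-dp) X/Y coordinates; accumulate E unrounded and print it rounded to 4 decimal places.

G0 X-11.00 Y0.00 Z10.50
G1 X-5.50 Y-9.53 E0.3660
G1 X5.50 Y-9.53 E0.7318
G1 X11.00 Y0.00 E1.0978
G1 X9.48 Y2.63 E1.1988
G1 X8.50 Y0.94 E1.2638
G1 X1.50 Y0.94 E1.4966
G1 X-2.00 Y7.00 E1.7294
G1 X-0.54 Y9.53 E1.8265
G1 X-5.50 Y9.53 E1.9915
G1 X-11.00 Y0.00 E2.3575

At z = 10.5 mm: the r=11 cylinder contributes a regular 6-gon of circumradius 11; the r=7 cylinder at (5, 7) contributes a regular 6-gon of circumradius 7; the cube at (15.5, -0.5) is present — its section is the full 7×12 rectangle; Taking the first minus the rest: starting from the r=11 cylinder, the r=7 cylinder at (5, 7) partially overlaps it — only the 71.59 mm² overlap (of its 127.31 mm²) is removed, clipping the outline; the 7×12 cube at (15.5, -0.5) misses the remaining region (no effect) — 1 connected region. The outline is a single polygon with 10 vertices. Extrusion per mm of travel: 0.8 × 0.1 / (π × 0.875²) = 0.033260. Accumulating E over each segment gives final E = 2.3575.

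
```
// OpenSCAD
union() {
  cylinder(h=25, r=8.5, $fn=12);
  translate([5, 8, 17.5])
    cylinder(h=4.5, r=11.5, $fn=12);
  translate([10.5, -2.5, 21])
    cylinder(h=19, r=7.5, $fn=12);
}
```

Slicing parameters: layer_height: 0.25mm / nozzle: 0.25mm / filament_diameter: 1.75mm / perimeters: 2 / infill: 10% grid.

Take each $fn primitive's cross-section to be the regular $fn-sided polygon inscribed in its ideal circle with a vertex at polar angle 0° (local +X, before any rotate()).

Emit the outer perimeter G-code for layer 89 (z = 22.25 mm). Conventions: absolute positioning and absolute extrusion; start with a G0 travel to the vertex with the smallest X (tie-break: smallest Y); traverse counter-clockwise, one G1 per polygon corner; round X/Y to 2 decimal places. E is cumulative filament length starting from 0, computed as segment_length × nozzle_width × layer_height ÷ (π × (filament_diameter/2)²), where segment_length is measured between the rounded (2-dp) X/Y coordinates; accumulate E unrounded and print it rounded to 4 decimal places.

G0 X-8.50 Y0.00 Z22.25
G1 X-7.36 Y-4.25 E0.1143
G1 X-4.25 Y-7.36 E0.2286
G1 X0.00 Y-8.50 E0.3430
G1 X4.25 Y-7.36 E0.4573
G1 X4.68 Y-6.93 E0.4731
G1 X6.75 Y-9.00 E0.5492
G1 X10.50 Y-10.00 E0.6500
G1 X14.25 Y-9.00 E0.7509
G1 X17.00 Y-6.25 E0.8519
G1 X18.00 Y-2.50 E0.9528
G1 X17.00 Y1.25 E1.0536
G1 X14.25 Y4.00 E1.1547
G1 X10.50 Y5.00 E1.2555
G1 X7.38 Y4.17 E1.3394
G1 X7.36 Y4.25 E1.3415
G1 X4.25 Y7.36 E1.4558
G1 X0.00 Y8.50 E1.5702
G1 X-4.25 Y7.36 E1.6845
G1 X-7.36 Y4.25 E1.7988
G1 X-8.50 Y0.00 E1.9131

At z = 22.25 mm: the r=8.5 cylinder contributes a regular 12-gon of circumradius 8.5; the cylinder at (5, 8) is absent (z outside [17.5, 22]); the r=7.5 cylinder at (10.5, -2.5) gives a regular 12-gon of circumradius 7.5 (constant along its height); Taking the union: the regions partially overlap (shared area 37.74 mm²), so overlapping operands fuse into one piece — 1 connected region. The outline is a single polygon with 20 vertices. Extrusion per mm of travel: 0.25 × 0.25 / (π × 0.875²) = 0.025984. Accumulating E over each segment gives final E = 1.9131.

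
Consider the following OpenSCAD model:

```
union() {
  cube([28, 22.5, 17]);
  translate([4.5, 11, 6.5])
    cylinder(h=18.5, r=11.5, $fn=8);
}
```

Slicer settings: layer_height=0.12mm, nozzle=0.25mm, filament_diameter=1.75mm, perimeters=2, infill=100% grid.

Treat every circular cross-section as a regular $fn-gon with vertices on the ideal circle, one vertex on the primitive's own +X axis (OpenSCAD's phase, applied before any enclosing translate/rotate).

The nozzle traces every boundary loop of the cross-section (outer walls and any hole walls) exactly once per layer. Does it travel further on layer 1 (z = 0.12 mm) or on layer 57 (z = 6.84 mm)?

Layer 1 (z = 0.12): the cube is present — its section is the full 28×22.5 rectangle (perimeter 101.00 mm); the cylinder at (4.5, 11) is not intersected at this z (z outside [6.5, 25]); Taking the union: only the 28×22.5 cube is present, so the union is just that shape — boundary = 101.00 mm. So its perimeter = 101.00 mm. Layer 57 (z = 6.84): the cube is present — its section is the full 28×22.5 rectangle (perimeter 101.00 mm); the r=11.5 cylinder at (4.5, 11) contributes a regular 8-gon of circumradius 11.5 (perimeter = 2·8·11.500·sin(180°/8) = 70.41 mm); Taking the union: the regions partially overlap (shared area 281.54 mm²), so the edge portions inside another operand are dropped and the merged outline is re-measured after clipping — boundary = 107.39 mm. So its perimeter = 107.39 mm. Layer 57 is larger (107.39 vs 101.00 mm).

layer 57 (z = 6.84 mm)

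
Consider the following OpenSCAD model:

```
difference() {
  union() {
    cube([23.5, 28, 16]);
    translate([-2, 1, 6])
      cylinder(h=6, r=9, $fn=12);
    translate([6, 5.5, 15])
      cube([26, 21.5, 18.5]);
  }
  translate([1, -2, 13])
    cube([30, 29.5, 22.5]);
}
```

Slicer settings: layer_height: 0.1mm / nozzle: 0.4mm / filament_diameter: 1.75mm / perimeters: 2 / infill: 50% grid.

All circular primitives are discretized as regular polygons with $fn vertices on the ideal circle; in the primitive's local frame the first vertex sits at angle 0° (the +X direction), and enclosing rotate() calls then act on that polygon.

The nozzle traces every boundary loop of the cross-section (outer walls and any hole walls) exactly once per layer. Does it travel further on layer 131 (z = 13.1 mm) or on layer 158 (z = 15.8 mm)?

Layer 131 (z = 13.1): the cube (footprint 23.5×28) is included at this height (perimeter 103.00 mm); the cylinder at (-2, 1) does not reach this height (z outside [6, 12]); the cube at (6, 5.5) is absent (z outside [15, 33.5]); Combining (union): only the 23.5×28 cube is present, so the union is just that shape — boundary = 103.00 mm; the cube at (1, -2) (footprint 30×29.5) is included at this height (perimeter 119.00 mm); Subtracting the remaining from the first: starting from the result so far, the 30×29.5 cube at (1, -2) partially overlaps it — only the 618.75 mm² overlap (of its 885.00 mm²) is removed, clipping the outline — boundary = 103.00 mm. So its perimeter = 103.00 mm. Layer 158 (z = 15.8): the cube is present — its section is the full 23.5×28 rectangle (perimeter 103.00 mm); the cylinder at (-2, 1) is not intersected at this z (z outside [6, 12]); the cube at (6, 5.5) (footprint 26×21.5) is included at this height (perimeter 95.00 mm); Taking the union: the regions partially overlap (shared area 376.25 mm²), so the edge portions inside another operand are dropped and the merged outline is re-measured after clipping — boundary = 120.00 mm; the cube at (1, -2) (footprint 30×29.5) is included at this height (perimeter 119.00 mm); Taking the first minus the rest: starting from that combined region, the 30×29.5 cube at (1, -2) partially overlaps it — only the 780.00 mm² overlap (of its 885.00 mm²) is removed, clipping the outline — boundary = 148.00 mm. So its perimeter = 148.00 mm. Layer 158 is larger (148.00 vs 103.00 mm).

layer 158 (z = 15.8 mm)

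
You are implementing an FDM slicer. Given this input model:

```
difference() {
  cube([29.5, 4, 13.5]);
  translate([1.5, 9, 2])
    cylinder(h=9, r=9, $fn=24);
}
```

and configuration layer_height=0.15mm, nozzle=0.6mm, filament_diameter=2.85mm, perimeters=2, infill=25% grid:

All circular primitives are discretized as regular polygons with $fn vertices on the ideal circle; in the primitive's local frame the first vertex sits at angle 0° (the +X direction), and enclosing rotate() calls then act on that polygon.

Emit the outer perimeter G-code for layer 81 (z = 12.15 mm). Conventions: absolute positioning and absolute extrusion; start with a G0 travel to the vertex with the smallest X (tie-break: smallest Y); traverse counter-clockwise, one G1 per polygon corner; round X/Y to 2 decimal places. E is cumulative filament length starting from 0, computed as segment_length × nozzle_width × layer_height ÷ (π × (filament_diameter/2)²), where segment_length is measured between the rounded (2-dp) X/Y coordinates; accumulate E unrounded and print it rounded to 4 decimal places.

At z = 12.15 mm: the cube (footprint 29.5×4) is included at this height; the cylinder at (1.5, 9) does not reach this height (z outside [2, 11]); Taking the first minus the rest: none of the subtracted shapes is present at this height, so the 29.5×4 cube is unchanged — 1 connected region. The outline is a single polygon with 4 vertices. Extrusion per mm of travel: 0.6 × 0.15 / (π × 1.425²) = 0.014108. Accumulating E over each segment gives final E = 0.9452.

G0 X0.00 Y0.00 Z12.15
G1 X29.50 Y0.00 E0.4162
G1 X29.50 Y4.00 E0.4726
G1 X0.00 Y4.00 E0.8888
G1 X0.00 Y0.00 E0.9452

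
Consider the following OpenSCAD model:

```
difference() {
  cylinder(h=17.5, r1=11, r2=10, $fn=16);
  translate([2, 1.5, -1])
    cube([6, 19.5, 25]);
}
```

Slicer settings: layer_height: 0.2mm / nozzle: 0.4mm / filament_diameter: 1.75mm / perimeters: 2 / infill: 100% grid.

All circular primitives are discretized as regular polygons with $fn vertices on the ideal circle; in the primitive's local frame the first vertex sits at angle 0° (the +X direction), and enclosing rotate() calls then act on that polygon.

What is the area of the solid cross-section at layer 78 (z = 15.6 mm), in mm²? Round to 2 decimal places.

271.45 mm²

At z = 15.6 mm: the cone (r1=11→r2=10) has section circumradius 10.109 here — a regular 16-gon (area = (16/2)·10.109²·sin(360°/16) = 312.83 mm²); the 6×19.5 cube at (2, 1.5) contributes its full rectangle (area 117.00 mm²); Subtracting the remaining from the first: starting from the cone (312.83 mm²), the 6×19.5 cube at (2, 1.5) partially overlaps it — only the 41.38 mm² overlap (of its 117.00 mm²) is removed, clipping the outline — area = 271.45 mm². Overall, the cross-section is a single solid region. Net area = 271.45 mm².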